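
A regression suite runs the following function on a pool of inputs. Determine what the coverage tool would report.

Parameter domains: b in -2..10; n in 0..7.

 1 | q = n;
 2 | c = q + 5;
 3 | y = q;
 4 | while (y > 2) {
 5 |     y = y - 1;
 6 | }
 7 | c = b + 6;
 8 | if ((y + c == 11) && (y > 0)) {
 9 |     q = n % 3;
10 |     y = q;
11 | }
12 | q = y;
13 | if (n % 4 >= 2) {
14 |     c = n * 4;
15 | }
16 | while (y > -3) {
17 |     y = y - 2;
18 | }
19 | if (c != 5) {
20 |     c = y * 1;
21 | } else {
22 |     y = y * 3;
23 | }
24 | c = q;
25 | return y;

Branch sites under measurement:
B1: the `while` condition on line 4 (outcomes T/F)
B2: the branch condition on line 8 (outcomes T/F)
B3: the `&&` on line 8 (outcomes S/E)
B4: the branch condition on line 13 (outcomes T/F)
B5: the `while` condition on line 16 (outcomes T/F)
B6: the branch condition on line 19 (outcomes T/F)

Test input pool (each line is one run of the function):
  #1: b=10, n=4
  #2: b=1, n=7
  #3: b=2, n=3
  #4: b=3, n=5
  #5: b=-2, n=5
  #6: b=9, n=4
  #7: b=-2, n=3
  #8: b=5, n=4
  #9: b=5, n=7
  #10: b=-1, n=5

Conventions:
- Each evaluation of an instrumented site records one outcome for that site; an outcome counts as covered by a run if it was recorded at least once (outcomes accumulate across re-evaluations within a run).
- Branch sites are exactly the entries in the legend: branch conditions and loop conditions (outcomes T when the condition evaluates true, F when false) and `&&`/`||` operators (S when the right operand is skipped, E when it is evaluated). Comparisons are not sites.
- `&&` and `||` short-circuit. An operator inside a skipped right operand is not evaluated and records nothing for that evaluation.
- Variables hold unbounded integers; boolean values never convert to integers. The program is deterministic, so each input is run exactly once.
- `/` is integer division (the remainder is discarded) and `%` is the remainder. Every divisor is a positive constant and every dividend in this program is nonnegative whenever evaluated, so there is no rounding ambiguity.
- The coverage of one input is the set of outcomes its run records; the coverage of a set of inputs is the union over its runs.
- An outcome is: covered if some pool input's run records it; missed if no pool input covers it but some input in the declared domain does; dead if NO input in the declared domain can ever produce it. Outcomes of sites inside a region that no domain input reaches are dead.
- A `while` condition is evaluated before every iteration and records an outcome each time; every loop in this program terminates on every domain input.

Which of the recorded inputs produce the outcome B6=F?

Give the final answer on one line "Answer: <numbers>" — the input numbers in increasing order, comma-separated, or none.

input #1 (b=10, n=4): does not record B6=F
input #2 (b=1, n=7): does not record B6=F
input #3 (b=2, n=3): does not record B6=F
input #4 (b=3, n=5): does not record B6=F
input #5 (b=-2, n=5): does not record B6=F
input #6 (b=9, n=4): does not record B6=F
input #7 (b=-2, n=3): does not record B6=F
input #8 (b=5, n=4): does not record B6=F
input #9 (b=5, n=7): does not record B6=F
input #10 (b=-1, n=5): records B6=F

Answer: 10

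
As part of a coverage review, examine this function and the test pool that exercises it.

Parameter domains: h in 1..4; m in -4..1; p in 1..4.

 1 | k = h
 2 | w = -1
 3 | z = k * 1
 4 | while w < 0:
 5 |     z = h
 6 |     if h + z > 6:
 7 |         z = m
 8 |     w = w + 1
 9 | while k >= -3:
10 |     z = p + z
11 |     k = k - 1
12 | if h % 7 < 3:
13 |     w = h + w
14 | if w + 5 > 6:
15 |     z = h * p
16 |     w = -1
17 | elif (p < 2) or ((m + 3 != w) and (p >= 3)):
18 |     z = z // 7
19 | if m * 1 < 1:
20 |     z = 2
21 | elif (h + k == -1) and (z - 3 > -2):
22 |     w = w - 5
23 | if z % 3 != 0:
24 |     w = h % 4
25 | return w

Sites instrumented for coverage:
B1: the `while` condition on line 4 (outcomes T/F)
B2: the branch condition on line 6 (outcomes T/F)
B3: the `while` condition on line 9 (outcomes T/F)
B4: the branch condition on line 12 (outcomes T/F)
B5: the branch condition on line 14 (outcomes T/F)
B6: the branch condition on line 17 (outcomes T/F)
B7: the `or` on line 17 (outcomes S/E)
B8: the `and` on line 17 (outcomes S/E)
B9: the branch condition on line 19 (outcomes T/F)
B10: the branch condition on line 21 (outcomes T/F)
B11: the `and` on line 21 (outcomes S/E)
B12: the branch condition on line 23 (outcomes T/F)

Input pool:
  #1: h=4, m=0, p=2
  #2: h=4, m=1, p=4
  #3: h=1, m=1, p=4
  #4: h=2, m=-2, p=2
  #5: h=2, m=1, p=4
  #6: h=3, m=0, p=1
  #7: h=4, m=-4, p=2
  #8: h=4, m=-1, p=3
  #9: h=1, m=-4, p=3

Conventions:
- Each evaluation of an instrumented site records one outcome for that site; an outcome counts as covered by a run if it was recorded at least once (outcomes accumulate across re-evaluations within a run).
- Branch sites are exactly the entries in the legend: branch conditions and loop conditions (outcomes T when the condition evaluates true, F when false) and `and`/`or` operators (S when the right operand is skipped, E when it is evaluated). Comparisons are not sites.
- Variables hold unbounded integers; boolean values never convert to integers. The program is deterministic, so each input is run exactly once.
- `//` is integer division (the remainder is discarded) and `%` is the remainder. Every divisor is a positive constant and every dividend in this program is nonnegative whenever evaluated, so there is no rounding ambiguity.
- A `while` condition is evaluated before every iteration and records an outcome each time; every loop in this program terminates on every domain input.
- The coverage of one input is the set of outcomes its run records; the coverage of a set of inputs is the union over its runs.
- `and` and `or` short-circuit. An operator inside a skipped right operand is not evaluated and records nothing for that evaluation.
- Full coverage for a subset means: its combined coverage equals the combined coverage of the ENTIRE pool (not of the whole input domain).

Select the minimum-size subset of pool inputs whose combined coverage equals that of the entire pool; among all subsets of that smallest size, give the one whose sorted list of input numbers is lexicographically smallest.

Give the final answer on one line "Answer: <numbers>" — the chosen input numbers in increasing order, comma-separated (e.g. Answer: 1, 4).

test 1 (h=4, m=0, p=2) fires B1->T, B2->T, B1->F, B3->T, B3->T, B3->T, B3->T, B3->T, B3->T, B3->T, B3->T, B3->F, B4->F, B5->F, ...; hits B1=T, B1=F, B2=T, B3=T, B3=F, B4=F, B5=F, B6=F, B7=E, B8=E, B9=T, B12=T
test 2 (h=4, m=1, p=4) fires B1->T, B2->T, B1->F, B3->T, B3->T, B3->T, B3->T, B3->T, B3->T, B3->T, B3->T, B3->F, B4->F, B5->F, ...; hits B1=T, B1=F, B2=T, B3=T, B3=F, B4=F, B5=F, B6=T, B7=E, B8=E, B9=F, B10=F, B11=S, B12=T
test 3 (h=1, m=1, p=4) fires B1->T, B2->F, B1->F, B3->T, B3->T, B3->T, B3->T, B3->T, B3->F, B4->T, B5->F, B7->E, B8->E, B6->T, ...; hits B1=T, B1=F, B2=F, B3=T, B3=F, B4=T, B5=F, B6=T, B7=E, B8=E, B9=F, B10=F, B11=S, B12=F
test 4 (h=2, m=-2, p=2) fires B1->T, B2->F, B1->F, B3->T, B3->T, B3->T, B3->T, B3->T, B3->T, B3->F, B4->T, B5->T, B9->T, B12->T; hits B1=T, B1=F, B2=F, B3=T, B3=F, B4=T, B5=T, B9=T, B12=T
test 5 (h=2, m=1, p=4) fires B1->T, B2->F, B1->F, B3->T, B3->T, B3->T, B3->T, B3->T, B3->T, B3->F, B4->T, B5->T, B9->F, B11->S, ...; hits B1=T, B1=F, B2=F, B3=T, B3=F, B4=T, B5=T, B9=F, B10=F, B11=S, B12=T
test 6 (h=3, m=0, p=1) fires B1->T, B2->F, B1->F, B3->T, B3->T, B3->T, B3->T, B3->T, B3->T, B3->T, B3->F, B4->F, B5->F, B7->S, ...; hits B1=T, B1=F, B2=F, B3=T, B3=F, B4=F, B5=F, B6=T, B7=S, B9=T, B12=T
test 7 (h=4, m=-4, p=2) fires B1->T, B2->T, B1->F, B3->T, B3->T, B3->T, B3->T, B3->T, B3->T, B3->T, B3->T, B3->F, B4->F, B5->F, ...; hits B1=T, B1=F, B2=T, B3=T, B3=F, B4=F, B5=F, B6=F, B7=E, B8=E, B9=T, B12=T
test 8 (h=4, m=-1, p=3) fires B1->T, B2->T, B1->F, B3->T, B3->T, B3->T, B3->T, B3->T, B3->T, B3->T, B3->T, B3->F, B4->F, B5->F, ...; hits B1=T, B1=F, B2=T, B3=T, B3=F, B4=F, B5=F, B6=T, B7=E, B8=E, B9=T, B12=T
test 9 (h=1, m=-4, p=3) fires B1->T, B2->F, B1->F, B3->T, B3->T, B3->T, B3->T, B3->T, B3->F, B4->T, B5->F, B7->E, B8->E, B6->T, ...; hits B1=T, B1=F, B2=F, B3=T, B3=F, B4=T, B5=F, B6=T, B7=E, B8=E, B9=T, B12=T
pool-wide coverage (21 outcomes): B1=T, B1=F, B2=T, B2=F, B3=T, B3=F, B4=T, B4=F, B5=T, B5=F, B6=T, B6=F, B7=S, B7=E, B8=E, B9=T, B9=F, B10=F, B11=S, B12=T, B12=F
checked all size-1 subsets: none covers 21 outcomes (max 14/21)
checked all size-2 subsets: none covers 21 outcomes (max 19/21)
checked all size-3 subsets: none covers 21 outcomes (max 20/21)
inputs {1, 3, 4, 6} (size 4) cover everything; no size-4 subset with a lexicographically smaller index list covers all 21

Answer: 1, 3, 4, 6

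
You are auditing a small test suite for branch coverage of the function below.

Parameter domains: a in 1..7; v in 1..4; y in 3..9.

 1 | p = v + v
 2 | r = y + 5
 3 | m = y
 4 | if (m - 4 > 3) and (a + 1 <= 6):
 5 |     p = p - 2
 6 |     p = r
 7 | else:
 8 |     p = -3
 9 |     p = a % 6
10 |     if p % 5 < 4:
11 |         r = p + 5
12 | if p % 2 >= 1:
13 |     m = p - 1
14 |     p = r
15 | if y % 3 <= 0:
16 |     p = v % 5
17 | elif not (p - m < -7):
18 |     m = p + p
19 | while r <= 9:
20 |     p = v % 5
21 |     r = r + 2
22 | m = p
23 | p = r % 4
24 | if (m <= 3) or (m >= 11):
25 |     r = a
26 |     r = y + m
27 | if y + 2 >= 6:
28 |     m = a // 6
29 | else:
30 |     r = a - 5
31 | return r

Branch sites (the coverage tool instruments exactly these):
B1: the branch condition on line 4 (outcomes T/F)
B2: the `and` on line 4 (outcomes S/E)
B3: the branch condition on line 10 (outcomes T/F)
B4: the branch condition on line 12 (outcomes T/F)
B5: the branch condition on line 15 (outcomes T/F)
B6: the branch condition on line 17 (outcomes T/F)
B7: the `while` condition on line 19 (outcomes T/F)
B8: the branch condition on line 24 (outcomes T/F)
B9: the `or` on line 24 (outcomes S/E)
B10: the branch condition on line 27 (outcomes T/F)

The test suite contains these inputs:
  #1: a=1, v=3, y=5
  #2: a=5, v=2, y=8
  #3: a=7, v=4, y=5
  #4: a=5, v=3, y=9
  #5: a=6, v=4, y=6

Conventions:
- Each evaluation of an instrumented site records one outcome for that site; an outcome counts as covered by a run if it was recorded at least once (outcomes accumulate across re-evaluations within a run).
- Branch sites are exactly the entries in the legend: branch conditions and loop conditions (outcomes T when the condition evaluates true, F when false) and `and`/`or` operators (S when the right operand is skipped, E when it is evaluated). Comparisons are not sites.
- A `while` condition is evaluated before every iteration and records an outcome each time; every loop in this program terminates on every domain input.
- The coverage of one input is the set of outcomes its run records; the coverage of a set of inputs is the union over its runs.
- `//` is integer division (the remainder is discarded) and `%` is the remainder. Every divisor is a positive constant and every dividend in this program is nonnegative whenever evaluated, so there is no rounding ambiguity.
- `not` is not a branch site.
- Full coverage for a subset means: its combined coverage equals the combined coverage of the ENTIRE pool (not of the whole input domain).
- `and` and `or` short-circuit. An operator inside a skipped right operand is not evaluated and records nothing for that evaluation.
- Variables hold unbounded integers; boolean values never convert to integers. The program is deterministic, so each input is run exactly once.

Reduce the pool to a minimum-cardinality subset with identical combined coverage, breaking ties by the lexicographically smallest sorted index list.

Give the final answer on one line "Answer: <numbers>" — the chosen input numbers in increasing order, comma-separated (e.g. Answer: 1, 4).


#1 (a=1, v=3, y=5) -> covered: B1=F, B2=S, B3=T, B4=T, B5=F, B6=T, B7=T, B7=F, B8=T, B9=S, B10=T
#2 (a=5, v=2, y=8) -> covered: B1=T, B2=E, B4=T, B5=F, B6=T, B7=F, B8=T, B9=E, B10=T
#3 (a=7, v=4, y=5) -> covered: B1=F, B2=S, B3=T, B4=T, B5=F, B6=T, B7=T, B7=F, B8=F, B9=E, B10=T
#4 (a=5, v=3, y=9) -> covered: B1=T, B2=E, B4=F, B5=T, B7=F, B8=T, B9=S, B10=T
#5 (a=6, v=4, y=6) -> covered: B1=F, B2=S, B3=T, B4=F, B5=T, B7=T, B7=F, B8=F, B9=E, B10=T
together the pool reaches 17 outcomes: B1=T, B1=F, B2=S, B2=E, B3=T, B4=T, B4=F, B5=T, B5=F, B6=T, B7=T, B7=F, B8=T, B8=F, B9=S, B9=E, B10=T
size 1 is not enough: best union over all size-1 subsets is 11/17
the canonical winner is {3, 4}: size 2, full 17-outcome coverage, earliest index list among size-2 covers
Answer: 3, 4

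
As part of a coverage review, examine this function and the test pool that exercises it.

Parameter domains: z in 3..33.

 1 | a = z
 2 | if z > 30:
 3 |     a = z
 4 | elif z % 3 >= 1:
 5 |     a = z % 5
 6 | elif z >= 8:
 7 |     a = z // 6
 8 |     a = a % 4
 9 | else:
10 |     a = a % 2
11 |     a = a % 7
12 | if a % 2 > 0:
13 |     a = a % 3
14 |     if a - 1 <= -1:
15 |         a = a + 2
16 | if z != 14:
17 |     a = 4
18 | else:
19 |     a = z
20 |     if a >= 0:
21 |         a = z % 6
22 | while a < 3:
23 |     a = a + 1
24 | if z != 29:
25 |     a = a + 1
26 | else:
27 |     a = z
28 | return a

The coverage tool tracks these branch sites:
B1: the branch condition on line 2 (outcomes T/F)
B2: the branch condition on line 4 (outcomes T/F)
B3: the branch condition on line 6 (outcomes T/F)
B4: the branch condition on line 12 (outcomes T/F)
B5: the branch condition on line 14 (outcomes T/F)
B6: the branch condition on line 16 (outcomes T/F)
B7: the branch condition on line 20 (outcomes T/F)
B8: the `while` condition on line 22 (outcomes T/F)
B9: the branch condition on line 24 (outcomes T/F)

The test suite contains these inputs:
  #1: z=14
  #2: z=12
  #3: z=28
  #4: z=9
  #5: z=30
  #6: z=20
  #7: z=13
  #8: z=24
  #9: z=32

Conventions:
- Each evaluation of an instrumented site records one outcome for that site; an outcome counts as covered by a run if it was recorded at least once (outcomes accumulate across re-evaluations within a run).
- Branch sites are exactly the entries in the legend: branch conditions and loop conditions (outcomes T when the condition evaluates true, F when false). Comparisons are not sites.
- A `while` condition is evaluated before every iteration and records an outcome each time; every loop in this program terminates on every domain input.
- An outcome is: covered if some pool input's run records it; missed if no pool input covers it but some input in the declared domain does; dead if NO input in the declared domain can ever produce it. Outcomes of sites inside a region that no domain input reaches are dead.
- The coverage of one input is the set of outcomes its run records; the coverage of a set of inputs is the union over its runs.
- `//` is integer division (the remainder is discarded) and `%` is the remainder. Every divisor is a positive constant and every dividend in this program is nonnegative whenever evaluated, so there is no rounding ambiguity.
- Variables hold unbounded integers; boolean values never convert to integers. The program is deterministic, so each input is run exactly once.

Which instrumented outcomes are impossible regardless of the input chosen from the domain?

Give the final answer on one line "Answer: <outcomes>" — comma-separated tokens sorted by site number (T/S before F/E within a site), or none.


running all 31 domain inputs and tallying outcomes:
  B7=F: zero occurrences over every domain input -> dead
  reachable outcomes have witnesses, e.g. B1=T (e.g. z=31), B1=F (e.g. z=3), B2=T (e.g. z=4), B2=F (e.g. z=3)
Answer: B7=F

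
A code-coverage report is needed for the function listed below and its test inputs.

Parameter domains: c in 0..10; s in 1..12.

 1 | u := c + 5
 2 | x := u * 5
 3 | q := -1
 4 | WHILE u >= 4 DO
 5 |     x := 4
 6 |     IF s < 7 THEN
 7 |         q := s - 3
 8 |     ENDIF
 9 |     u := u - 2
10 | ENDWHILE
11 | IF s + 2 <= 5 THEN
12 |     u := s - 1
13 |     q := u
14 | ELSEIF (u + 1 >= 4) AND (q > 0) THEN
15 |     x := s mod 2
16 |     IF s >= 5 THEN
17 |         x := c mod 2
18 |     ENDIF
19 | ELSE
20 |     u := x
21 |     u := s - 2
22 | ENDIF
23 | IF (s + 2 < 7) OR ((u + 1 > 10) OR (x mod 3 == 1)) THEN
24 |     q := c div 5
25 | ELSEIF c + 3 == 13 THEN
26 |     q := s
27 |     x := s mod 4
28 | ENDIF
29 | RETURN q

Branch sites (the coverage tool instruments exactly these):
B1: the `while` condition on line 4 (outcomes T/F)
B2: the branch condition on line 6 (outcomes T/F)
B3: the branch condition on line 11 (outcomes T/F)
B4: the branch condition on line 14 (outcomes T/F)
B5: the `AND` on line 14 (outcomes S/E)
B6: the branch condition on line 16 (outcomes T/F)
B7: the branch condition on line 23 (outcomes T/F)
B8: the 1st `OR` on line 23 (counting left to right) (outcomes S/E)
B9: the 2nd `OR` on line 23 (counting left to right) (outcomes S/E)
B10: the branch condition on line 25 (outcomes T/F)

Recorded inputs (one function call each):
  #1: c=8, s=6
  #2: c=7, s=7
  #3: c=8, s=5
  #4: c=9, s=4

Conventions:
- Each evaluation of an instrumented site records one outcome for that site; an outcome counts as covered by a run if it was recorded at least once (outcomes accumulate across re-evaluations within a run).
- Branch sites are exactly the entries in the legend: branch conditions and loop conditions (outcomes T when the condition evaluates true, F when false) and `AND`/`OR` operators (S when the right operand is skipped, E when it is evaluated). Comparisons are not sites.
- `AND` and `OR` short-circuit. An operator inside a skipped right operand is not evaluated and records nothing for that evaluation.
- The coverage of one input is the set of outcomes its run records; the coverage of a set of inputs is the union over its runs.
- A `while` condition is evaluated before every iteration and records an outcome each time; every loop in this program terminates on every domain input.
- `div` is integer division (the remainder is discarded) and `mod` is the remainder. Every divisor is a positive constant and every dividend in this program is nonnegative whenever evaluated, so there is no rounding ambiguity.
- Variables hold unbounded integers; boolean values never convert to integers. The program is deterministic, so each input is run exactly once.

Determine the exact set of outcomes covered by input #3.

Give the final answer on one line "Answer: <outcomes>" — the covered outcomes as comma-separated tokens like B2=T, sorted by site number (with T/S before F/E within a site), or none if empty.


Running input #3 (c=8, s=5), event by event:
  B1->T, B2->T, B1->T, B2->T, B1->T, B2->T, B1->T, B2->T, B1->T, B2->T
  B1->F, B3->F, B5->E, B4->T, B6->T, B8->E, B9->E, B7->F, B10->F
as a set, this run covers: B1=T, B1=F, B2=T, B3=F, B4=T, B5=E, B6=T, B7=F, B8=E, B9=E, B10=F
Answer: B1=T, B1=F, B2=T, B3=F, B4=T, B5=E, B6=T, B7=F, B8=E, B9=E, B10=F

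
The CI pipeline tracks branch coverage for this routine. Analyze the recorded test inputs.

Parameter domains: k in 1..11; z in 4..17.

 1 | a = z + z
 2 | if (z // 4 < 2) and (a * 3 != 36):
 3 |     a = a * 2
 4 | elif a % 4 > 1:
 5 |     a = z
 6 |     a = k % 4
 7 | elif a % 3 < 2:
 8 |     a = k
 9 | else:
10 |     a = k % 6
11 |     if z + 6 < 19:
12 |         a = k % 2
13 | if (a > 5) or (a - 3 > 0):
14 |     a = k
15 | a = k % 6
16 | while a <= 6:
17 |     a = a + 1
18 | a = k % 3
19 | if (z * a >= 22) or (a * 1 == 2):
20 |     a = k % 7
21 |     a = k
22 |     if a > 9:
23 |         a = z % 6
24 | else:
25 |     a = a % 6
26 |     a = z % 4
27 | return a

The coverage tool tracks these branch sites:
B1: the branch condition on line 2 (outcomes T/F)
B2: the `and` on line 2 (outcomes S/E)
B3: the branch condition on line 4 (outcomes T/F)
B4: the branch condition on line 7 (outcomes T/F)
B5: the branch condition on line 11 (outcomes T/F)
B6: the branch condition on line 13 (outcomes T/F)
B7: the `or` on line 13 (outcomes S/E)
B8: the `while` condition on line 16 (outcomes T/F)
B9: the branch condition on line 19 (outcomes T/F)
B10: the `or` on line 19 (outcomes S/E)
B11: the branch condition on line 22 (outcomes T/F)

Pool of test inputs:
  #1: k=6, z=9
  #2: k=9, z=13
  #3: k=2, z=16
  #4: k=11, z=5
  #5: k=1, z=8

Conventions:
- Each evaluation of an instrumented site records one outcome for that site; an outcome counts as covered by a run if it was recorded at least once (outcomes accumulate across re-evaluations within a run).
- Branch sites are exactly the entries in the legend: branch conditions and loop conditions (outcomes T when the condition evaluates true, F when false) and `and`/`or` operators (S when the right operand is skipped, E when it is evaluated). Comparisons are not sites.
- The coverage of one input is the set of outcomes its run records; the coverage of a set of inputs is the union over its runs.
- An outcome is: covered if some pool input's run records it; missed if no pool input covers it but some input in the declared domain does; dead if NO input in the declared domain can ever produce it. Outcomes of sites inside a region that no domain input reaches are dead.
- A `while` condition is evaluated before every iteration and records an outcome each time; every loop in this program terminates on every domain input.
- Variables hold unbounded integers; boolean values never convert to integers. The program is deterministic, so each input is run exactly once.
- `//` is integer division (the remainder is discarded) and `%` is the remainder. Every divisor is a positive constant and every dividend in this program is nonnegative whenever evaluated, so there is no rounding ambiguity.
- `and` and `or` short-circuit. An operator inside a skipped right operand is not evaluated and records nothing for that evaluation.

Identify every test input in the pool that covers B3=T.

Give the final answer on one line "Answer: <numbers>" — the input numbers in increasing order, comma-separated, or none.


input #1 (k=6, z=9): hits B3=T
input #2 (k=9, z=13): hits B3=T
input #3 (k=2, z=16): never hits B3=T
input #4 (k=11, z=5): never hits B3=T
input #5 (k=1, z=8): never hits B3=T
Answer: 1, 2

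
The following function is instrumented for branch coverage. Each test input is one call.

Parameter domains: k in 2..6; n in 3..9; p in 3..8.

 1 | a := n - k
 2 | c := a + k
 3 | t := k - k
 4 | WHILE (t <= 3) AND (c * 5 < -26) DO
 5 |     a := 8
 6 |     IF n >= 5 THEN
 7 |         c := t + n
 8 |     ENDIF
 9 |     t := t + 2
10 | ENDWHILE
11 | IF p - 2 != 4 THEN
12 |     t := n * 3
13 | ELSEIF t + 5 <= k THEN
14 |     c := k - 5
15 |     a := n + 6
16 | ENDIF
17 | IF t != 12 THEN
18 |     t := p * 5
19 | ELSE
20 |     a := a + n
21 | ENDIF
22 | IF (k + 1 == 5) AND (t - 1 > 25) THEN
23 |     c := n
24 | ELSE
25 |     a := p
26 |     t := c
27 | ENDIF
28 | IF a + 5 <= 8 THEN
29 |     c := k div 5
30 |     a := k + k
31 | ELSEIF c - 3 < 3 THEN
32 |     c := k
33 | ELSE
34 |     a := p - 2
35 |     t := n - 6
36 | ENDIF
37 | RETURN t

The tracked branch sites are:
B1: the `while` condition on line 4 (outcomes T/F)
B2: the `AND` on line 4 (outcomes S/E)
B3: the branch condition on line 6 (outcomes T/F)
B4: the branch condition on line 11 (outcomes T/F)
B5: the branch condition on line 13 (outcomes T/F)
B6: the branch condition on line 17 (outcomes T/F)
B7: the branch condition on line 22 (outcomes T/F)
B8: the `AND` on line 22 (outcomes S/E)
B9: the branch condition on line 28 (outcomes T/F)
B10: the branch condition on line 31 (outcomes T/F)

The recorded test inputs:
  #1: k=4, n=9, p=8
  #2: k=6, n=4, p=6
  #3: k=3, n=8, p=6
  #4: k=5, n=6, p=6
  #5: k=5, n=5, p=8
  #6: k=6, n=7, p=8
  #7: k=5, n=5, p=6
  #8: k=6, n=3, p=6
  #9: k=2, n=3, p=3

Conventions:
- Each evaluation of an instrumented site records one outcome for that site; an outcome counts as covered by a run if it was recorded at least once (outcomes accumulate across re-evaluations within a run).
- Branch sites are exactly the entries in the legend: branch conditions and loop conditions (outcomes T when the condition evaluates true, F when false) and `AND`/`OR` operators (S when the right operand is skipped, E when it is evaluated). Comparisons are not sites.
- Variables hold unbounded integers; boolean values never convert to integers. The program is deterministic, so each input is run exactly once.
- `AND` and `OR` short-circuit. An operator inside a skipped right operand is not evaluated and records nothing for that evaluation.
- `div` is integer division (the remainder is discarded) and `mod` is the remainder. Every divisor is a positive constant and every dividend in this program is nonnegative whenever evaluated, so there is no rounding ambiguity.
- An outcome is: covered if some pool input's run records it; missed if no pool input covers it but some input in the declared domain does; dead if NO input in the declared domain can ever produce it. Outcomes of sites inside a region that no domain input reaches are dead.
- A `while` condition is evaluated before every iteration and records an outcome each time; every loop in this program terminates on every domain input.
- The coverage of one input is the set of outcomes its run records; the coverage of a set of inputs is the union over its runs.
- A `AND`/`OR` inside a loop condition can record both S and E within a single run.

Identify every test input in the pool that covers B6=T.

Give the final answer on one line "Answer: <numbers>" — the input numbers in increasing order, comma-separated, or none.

input #1 (k=4, n=9, p=8): covers B6=T
input #2 (k=6, n=4, p=6): covers B6=T
input #3 (k=3, n=8, p=6): covers B6=T
input #4 (k=5, n=6, p=6): covers B6=T
input #5 (k=5, n=5, p=8): covers B6=T
input #6 (k=6, n=7, p=8): covers B6=T
input #7 (k=5, n=5, p=6): covers B6=T
input #8 (k=6, n=3, p=6): covers B6=T
input #9 (k=2, n=3, p=3): covers B6=T

Answer: 1, 2, 3, 4, 5, 6, 7, 8, 9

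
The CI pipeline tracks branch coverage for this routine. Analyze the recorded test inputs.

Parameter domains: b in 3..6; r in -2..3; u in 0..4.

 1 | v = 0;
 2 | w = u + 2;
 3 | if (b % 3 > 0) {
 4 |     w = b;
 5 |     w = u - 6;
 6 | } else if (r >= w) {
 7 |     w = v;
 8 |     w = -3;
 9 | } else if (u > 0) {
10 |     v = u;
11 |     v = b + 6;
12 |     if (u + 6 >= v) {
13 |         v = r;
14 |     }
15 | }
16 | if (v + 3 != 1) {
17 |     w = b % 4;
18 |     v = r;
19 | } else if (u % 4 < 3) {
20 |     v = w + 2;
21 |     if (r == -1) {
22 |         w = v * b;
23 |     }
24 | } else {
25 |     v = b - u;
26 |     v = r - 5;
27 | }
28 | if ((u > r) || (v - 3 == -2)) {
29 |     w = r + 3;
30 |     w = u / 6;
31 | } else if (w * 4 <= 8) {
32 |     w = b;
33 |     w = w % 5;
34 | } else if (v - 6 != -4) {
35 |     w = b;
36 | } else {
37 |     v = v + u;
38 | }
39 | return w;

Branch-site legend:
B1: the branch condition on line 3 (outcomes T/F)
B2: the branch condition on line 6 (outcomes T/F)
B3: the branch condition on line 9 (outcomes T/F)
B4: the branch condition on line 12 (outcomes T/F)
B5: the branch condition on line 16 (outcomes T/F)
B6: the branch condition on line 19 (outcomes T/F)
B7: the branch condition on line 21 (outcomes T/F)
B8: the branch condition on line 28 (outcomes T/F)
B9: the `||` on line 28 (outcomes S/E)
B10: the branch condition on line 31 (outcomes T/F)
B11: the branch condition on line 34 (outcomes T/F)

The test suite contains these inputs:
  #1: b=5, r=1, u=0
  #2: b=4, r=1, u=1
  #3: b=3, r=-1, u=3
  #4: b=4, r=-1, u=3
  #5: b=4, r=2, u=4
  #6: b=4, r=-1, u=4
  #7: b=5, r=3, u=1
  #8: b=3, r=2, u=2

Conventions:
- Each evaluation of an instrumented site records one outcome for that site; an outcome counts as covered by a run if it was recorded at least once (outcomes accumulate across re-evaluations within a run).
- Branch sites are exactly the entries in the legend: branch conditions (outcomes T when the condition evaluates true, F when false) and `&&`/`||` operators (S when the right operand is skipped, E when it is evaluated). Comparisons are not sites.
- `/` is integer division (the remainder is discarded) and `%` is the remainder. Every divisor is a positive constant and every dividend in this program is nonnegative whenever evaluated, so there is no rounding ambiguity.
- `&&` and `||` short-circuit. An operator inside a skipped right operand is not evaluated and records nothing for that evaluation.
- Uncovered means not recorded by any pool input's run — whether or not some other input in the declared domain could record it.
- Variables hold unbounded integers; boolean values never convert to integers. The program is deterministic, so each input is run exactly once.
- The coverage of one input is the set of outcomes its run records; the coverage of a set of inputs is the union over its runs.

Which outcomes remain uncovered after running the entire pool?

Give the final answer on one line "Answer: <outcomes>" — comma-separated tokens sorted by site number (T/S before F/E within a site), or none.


run #1 (b=5, r=1, u=0) records B1=T, B5=T, B8=T, B9=E
run #2 (b=4, r=1, u=1) records B1=T, B5=T, B8=T, B9=E
run #3 (b=3, r=-1, u=3) records B1=F, B2=F, B3=T, B4=T, B5=T, B8=T, B9=S
run #4 (b=4, r=-1, u=3) records B1=T, B5=T, B8=T, B9=S
run #5 (b=4, r=2, u=4) records B1=T, B5=T, B8=T, B9=S
run #6 (b=4, r=-1, u=4) records B1=T, B5=T, B8=T, B9=S
run #7 (b=5, r=3, u=1) records B1=T, B5=T, B8=F, B9=E, B10=T
run #8 (b=3, r=2, u=2) records B1=F, B2=F, B3=T, B4=F, B5=T, B8=F, B9=E, B10=F, B11=F
union over the pool: B1=T, B1=F, B2=F, B3=T, B4=T, B4=F, B5=T, B8=T, B8=F, B9=S, B9=E, B10=T, B10=F, B11=F
uncovered (8 of 22): B2=T, B3=F, B5=F, B6=T, B6=F, B7=T, B7=F, B11=T
Answer: B2=T, B3=F, B5=F, B6=T, B6=F, B7=T, B7=F, B11=T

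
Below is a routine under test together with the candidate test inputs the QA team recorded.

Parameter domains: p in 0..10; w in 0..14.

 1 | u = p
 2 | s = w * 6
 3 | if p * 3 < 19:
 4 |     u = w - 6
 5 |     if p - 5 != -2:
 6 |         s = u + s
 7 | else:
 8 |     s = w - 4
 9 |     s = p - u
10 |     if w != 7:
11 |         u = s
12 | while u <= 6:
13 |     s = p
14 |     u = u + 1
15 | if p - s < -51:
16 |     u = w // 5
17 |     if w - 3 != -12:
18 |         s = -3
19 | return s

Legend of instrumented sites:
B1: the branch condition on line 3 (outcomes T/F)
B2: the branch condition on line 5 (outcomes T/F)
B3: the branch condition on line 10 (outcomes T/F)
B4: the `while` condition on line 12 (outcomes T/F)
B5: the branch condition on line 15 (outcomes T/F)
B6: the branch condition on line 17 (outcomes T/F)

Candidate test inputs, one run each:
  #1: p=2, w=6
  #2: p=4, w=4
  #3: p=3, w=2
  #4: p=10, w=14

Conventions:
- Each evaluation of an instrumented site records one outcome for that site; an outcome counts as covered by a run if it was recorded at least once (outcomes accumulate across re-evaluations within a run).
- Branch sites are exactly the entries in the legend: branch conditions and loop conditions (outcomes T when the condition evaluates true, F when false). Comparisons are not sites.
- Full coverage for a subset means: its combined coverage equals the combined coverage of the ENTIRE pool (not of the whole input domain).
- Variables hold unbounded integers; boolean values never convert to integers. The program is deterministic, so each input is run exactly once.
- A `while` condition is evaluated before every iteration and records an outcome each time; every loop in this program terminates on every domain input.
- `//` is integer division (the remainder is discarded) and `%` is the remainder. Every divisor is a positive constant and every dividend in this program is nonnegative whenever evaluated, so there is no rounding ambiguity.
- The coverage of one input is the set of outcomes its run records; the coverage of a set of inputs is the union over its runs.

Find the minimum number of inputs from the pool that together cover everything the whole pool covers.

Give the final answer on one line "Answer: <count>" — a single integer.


test 1 (p=2, w=6) fires B1->T, B2->T, B4->T, B4->T, B4->T, B4->T, B4->T, B4->T, B4->T, B4->F, B5->F; hits B1=T, B2=T, B4=T, B4=F, B5=F
test 2 (p=4, w=4) fires B1->T, B2->T, B4->T, B4->T, B4->T, B4->T, B4->T, B4->T, B4->T, B4->T, B4->T, B4->F, B5->F; hits B1=T, B2=T, B4=T, B4=F, B5=F
test 3 (p=3, w=2) fires B1->T, B2->F, B4->T, B4->T, B4->T, B4->T, B4->T, B4->T, B4->T, B4->T, B4->T, B4->T, B4->T, B4->F, ...; hits B1=T, B2=F, B4=T, B4=F, B5=F
test 4 (p=10, w=14) fires B1->F, B3->T, B4->T, B4->T, B4->T, B4->T, B4->T, B4->T, B4->T, B4->F, B5->F; hits B1=F, B3=T, B4=T, B4=F, B5=F
the full pool covers 8 outcomes: B1=T, B1=F, B2=T, B2=F, B3=T, B4=T, B4=F, B5=F
checked all size-1 subsets: none covers 8 outcomes (max 5/8)
checked all size-2 subsets: none covers 8 outcomes (max 7/8)
at size 3, {1, 3, 4} reaches all 8 outcomes; every lexicographically earlier size-3 subset fails
Answer: 3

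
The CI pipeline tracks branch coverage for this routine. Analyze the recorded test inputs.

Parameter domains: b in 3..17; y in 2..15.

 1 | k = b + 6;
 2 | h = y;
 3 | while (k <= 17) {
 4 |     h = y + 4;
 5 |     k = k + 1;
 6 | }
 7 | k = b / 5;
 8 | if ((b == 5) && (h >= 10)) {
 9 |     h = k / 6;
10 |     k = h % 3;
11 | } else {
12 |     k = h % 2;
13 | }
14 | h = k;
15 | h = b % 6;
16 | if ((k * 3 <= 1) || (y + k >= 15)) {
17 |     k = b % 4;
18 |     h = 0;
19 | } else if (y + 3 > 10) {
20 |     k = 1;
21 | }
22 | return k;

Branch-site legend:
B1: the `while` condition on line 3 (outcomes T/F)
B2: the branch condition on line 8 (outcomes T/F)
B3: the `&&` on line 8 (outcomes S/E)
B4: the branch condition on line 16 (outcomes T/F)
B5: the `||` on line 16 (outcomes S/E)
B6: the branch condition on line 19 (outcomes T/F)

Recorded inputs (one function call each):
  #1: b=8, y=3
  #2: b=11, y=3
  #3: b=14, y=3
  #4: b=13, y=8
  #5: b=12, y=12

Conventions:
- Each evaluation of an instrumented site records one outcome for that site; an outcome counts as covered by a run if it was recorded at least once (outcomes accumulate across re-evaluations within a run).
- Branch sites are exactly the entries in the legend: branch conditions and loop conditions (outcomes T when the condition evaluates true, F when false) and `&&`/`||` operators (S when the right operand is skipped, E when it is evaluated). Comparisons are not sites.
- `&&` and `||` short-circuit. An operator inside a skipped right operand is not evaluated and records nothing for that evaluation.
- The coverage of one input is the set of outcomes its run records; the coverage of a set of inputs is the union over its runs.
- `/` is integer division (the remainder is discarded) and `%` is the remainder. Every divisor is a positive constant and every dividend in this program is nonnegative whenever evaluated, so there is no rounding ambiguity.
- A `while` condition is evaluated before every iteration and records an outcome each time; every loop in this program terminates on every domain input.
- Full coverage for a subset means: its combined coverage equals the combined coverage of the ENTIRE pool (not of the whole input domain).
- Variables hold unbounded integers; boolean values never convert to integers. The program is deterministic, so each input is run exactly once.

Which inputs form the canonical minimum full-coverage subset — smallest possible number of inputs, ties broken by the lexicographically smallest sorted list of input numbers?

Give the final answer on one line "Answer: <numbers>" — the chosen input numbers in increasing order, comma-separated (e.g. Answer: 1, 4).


run #1 (b=8, y=3) runs B1->T, B1->T, B1->T, B1->T, B1->F, B3->S, B2->F, B5->E, B4->F, B6->F; records B1=T, B1=F, B2=F, B3=S, B4=F, B5=E, B6=F
run #2 (b=11, y=3) runs B1->T, B1->F, B3->S, B2->F, B5->E, B4->F, B6->F; records B1=T, B1=F, B2=F, B3=S, B4=F, B5=E, B6=F
run #3 (b=14, y=3) runs B1->F, B3->S, B2->F, B5->E, B4->F, B6->F; records B1=F, B2=F, B3=S, B4=F, B5=E, B6=F
run #4 (b=13, y=8) runs B1->F, B3->S, B2->F, B5->S, B4->T; records B1=F, B2=F, B3=S, B4=T, B5=S
run #5 (b=12, y=12) runs B1->F, B3->S, B2->F, B5->S, B4->T; records B1=F, B2=F, B3=S, B4=T, B5=S
union over all inputs: B1=T, B1=F, B2=F, B3=S, B4=T, B4=F, B5=S, B5=E, B6=F (9 outcomes)
size 1 is not enough: best union over all size-1 subsets is 7/9
size 2: inputs {1, 4} cover all 9 outcomes, and no lexicographically smaller subset of this size does
Answer: 1, 4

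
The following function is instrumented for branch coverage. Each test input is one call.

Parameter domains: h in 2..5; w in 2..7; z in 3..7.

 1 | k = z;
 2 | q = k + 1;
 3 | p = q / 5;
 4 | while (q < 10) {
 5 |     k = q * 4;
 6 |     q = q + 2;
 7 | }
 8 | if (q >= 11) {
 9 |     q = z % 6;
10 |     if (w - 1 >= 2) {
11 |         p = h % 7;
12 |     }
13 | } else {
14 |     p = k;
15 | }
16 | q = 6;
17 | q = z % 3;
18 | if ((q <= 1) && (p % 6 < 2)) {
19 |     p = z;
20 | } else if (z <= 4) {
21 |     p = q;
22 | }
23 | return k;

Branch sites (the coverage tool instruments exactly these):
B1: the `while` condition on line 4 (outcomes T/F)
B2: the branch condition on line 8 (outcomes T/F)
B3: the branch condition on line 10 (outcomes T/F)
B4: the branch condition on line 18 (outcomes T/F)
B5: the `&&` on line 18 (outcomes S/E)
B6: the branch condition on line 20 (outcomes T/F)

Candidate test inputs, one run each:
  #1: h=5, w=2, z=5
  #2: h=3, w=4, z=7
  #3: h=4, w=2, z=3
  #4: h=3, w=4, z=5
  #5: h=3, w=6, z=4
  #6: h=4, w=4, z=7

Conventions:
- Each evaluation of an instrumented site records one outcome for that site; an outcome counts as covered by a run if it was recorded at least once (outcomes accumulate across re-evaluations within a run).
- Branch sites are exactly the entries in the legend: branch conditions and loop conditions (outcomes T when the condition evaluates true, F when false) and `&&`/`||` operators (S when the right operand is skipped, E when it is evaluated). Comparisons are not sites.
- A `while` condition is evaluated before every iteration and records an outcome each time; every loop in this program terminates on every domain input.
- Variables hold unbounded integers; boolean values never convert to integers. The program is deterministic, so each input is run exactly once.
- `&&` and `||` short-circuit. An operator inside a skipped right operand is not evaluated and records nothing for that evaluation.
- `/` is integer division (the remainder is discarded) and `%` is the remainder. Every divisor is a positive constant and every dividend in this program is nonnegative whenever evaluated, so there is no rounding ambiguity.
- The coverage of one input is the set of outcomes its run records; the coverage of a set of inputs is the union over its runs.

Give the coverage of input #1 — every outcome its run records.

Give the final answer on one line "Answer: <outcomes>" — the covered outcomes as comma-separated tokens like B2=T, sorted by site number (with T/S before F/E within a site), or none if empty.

Event log for input #1 (h=5, w=2, z=5):
  B1->T, B1->T, B1->F, B2->F, B5->S, B4->F, B6->F
deduplicating events, the covered set is: B1=T, B1=F, B2=F, B4=F, B5=S, B6=F

Answer: B1=T, B1=F, B2=F, B4=F, B5=S, B6=F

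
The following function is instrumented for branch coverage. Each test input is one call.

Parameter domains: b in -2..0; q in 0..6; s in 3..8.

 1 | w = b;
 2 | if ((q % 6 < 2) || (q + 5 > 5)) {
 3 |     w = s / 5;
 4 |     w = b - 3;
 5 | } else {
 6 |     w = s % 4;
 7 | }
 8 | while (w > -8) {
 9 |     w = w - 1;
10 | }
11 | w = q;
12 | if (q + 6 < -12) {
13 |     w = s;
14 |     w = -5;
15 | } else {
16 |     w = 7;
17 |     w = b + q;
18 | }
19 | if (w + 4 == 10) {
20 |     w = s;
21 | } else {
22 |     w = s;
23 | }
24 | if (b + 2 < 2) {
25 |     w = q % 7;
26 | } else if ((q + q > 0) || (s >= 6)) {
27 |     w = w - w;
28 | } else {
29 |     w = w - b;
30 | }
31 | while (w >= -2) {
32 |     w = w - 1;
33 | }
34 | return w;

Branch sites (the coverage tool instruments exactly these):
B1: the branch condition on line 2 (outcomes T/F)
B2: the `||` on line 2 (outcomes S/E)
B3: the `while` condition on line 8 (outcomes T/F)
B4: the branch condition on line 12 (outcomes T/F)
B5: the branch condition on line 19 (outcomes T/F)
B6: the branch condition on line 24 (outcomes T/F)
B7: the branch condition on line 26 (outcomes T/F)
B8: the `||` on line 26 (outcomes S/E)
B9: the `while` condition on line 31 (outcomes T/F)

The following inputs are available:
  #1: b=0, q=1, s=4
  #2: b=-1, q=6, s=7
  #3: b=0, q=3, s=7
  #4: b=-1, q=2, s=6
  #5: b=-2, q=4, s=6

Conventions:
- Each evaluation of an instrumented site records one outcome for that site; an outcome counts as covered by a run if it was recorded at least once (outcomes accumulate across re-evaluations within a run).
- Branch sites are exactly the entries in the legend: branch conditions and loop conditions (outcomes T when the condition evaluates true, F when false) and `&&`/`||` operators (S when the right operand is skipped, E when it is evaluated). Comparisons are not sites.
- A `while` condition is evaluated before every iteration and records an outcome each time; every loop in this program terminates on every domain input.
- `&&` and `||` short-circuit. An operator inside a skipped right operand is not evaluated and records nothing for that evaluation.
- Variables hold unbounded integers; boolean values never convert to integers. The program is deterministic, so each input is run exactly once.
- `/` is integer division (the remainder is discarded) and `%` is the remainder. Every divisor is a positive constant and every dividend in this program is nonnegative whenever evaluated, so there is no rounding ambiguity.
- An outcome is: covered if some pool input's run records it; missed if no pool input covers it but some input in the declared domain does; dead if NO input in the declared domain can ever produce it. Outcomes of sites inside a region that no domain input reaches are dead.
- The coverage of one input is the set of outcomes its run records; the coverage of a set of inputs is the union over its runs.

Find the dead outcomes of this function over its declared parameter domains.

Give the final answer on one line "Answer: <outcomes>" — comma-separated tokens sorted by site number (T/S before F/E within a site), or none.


exhaustive pass over the 126-input domain:
  B1=F: unreachable across the whole domain -> dead
  B4=T: unreachable across the whole domain -> dead
  reachable outcomes have witnesses, e.g. B1=T (e.g. b=-2, q=0, s=3), B2=S (e.g. b=-2, q=0, s=3), B2=E (e.g. b=-2, q=2, s=3), B3=T (e.g. b=-2, q=0, s=3)
Answer: B1=F, B4=T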